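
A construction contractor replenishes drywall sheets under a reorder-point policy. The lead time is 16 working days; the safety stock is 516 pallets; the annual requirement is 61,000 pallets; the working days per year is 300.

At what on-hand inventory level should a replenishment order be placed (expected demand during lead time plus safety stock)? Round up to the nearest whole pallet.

3,770 pallets

Daily demand d = 61,000 / 300 = 203.333 pallets/day
Demand during lead time = 203.333 × 16 = 3,253.33
Reorder point = 3,253.33 + 516 = 3,769.33 → round up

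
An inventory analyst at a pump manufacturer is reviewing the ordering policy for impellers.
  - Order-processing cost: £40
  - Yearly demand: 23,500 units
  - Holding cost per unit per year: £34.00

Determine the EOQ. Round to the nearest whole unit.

2DS/H = 2·23,500·40/34 = 55,294.12
EOQ = √55,294.12 ≈ 235.15

235 units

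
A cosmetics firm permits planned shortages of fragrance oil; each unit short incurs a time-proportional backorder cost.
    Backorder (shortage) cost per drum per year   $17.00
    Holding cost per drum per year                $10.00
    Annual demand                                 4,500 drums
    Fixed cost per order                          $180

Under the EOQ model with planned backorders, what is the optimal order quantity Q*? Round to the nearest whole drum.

507 drums

Basic EOQ = √(2·4,500·180/10) = 402.492
Backorder adjustment √((H+b)/b) = √((10+17)/17) = 1.2603
Q* = 402.492 × 1.2603 ≈ 507.24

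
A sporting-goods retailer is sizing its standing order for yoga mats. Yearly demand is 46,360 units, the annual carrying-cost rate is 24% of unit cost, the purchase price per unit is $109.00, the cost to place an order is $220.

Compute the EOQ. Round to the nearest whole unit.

883 units

H = i·C = 0.24 × $109 = $26.1600 per unit-year
Optimal lot size Q* = (2 × 46,360 × $220 / $26.16)^½ ≈ 883.04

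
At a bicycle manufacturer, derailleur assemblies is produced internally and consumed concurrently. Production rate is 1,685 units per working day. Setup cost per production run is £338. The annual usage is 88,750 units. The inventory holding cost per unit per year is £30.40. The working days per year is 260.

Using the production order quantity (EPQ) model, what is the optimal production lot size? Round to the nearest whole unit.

Daily demand d = 88,750/260 = 341.346; p = 1685; 1 − d/p = 0.79742
EPQ = √(2DS / (H(1 − d/p)))
    = √(2 × 88,750 × 338 / (30.4 × 0.79742)) ≈ 1,573.17

1,573 units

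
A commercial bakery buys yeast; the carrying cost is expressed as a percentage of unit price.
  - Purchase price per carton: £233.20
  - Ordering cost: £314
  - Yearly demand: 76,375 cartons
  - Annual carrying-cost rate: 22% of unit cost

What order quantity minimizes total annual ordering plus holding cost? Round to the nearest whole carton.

Holding cost per carton per year: H = 22% × £233.2 = £51.3040
2DS/H = 2·76,375·314/51.304 = 934,888.12
EOQ = √934,888.12 ≈ 966.90

967 cartons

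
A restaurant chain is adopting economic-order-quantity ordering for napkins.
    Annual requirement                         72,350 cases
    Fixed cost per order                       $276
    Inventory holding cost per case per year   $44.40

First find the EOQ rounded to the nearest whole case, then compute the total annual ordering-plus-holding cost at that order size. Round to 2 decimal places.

$42,109.52

2DS/H = 2·72,350·276/44.4 = 899,486.49
EOQ = √899,486.49 ≈ 948.41 → Q = 948 cases
Annual ordering cost = (D/Q)·S = (72,350/948) × 276 = $21,063.92
Annual holding cost  = (Q/2)·H = (948/2) × 44.4 = $21,045.60
Total = $21,063.92 + $21,045.60 = $42,109.52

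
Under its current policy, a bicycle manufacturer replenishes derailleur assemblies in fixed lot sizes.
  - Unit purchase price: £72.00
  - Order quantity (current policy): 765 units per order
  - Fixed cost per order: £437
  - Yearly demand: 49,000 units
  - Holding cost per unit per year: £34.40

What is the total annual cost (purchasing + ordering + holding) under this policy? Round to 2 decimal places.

Orders/yr = 49,000/765 = 64.052; ordering cost = 64.052 × £437 = £27,990.85
Average inventory = 765/2 = 382.5; holding cost = 382.5 × £34.4 = £13,158.00
Purchase cost = D·C = 49,000 × 72 = £3,528,000.00
Total = £27,990.85 + £13,158.00 + £3,528,000.00 = £3,569,148.85

£3,569,148.85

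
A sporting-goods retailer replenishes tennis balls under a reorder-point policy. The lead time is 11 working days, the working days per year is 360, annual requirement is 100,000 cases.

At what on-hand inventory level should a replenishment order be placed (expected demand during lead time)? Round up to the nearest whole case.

Daily demand d = 100,000 / 360 = 277.778 cases/day
Demand during lead time = 277.778 × 11 = 3,055.56
Reorder point = 3,055.56 → round up

3,056 cases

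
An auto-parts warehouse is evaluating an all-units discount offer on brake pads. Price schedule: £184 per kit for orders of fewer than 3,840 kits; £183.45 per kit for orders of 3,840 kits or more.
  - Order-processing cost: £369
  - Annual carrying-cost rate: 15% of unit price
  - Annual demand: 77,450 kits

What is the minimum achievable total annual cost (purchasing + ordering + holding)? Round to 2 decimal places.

H₁ = 15%×£184 = £27.6000;  H₂ = 15%×£183.45 = £27.5175
EOQ₁ = √(2×77,450×369/27.6000) = 1,439.08  (< 3,840, feasible at tier 1)
EOQ₂ = √(2×77,450×369/27.5175) = 1,441.23  (< 3,840 → use Q = 3,840 at tier-2 price)
TC(tier 1 (EOQ₁), Q≈1,439.1) = £14,290,518.55
TC(tier 2, Q≈3,840.0) = £14,268,478.56
Minimum at tier 2: £14,268,478.56

£14,268,478.56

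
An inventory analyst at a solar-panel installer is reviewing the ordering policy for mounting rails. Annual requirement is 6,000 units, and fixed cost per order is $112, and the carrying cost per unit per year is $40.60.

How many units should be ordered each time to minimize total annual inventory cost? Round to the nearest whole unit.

2DS/H = 2·6,000·112/40.6 = 33,103.45
EOQ = √33,103.45 ≈ 181.94

182 units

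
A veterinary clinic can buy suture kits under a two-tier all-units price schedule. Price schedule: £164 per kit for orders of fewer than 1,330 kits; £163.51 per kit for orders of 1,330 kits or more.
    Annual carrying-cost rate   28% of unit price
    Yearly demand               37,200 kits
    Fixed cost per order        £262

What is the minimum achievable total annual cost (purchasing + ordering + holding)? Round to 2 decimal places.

£6,120,345.68

H₁ = 28%×£164 = £45.9200;  H₂ = 28%×£163.51 = £45.7828
EOQ₁ = √(2×37,200×262/45.9200) = 651.53  (< 1,330, feasible at tier 1)
EOQ₂ = √(2×37,200×262/45.7828) = 652.51  (< 1,330 → use Q = 1,330 at tier-2 price)
TC(tier 1 (EOQ₁), Q≈651.5) = £6,130,718.38
TC(tier 2, Q≈1,330.0) = £6,120,345.68
Minimum at tier 2: £6,120,345.68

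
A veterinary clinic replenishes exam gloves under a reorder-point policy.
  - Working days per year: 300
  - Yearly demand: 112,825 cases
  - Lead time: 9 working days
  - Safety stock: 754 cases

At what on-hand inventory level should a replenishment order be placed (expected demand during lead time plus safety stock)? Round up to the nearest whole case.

4,139 cases

Daily demand d = 112,825 / 300 = 376.083 cases/day
Demand during lead time = 376.083 × 9 = 3,384.75
Reorder point = 3,384.75 + 754 = 4,138.75 → round up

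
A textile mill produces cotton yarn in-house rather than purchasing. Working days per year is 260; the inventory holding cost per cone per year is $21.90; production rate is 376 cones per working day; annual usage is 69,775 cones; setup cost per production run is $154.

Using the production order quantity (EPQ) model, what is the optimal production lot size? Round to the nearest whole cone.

1,851 cones

d = 69,775/260 = 268.3654 cones/day;  effective holding cost H(1 − d/p) = 21.9·(1 − 268.3654/376) = 6.26914
Q* = √(2DS / H_eff) = √(2·69,775·154 / 6.26914) ≈ 1,851.49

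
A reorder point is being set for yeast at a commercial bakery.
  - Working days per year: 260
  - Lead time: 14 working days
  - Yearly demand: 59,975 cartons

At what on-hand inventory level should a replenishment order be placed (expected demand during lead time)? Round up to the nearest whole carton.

Daily demand d = 59,975 / 260 = 230.673 cartons/day
Demand during lead time = 230.673 × 14 = 3,229.42
Reorder point = 3,229.42 → round up

3,230 cartons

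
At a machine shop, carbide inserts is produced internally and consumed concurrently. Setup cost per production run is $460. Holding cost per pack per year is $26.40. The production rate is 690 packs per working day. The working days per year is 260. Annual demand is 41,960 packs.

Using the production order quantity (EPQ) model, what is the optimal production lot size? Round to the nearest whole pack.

1,382 packs

Daily demand d = 41,960/260 = 161.385; p = 690; 1 − d/p = 0.76611
EPQ = √(2DS / (H(1 − d/p)))
    = √(2 × 41,960 × 460 / (26.4 × 0.76611)) ≈ 1,381.54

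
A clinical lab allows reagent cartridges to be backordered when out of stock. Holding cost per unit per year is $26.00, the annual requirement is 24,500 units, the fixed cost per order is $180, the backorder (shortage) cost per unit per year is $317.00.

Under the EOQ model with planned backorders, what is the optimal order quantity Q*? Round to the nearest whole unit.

606 units

Basic EOQ = √(2·24,500·180/26) = 582.435
Backorder adjustment √((H+b)/b) = √((26+317)/317) = 1.0402
Q* = 582.435 × 1.0402 ≈ 605.85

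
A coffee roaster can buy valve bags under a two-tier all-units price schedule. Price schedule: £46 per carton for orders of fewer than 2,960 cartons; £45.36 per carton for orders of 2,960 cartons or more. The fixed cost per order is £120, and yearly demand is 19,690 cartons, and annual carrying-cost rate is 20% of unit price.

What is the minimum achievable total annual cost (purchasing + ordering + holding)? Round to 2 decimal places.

H₁ = 20%×£46 = £9.2000;  H₂ = 20%×£45.36 = £9.0720
EOQ₁ = √(2×19,690×120/9.2000) = 716.70  (< 2,960, feasible at tier 1)
EOQ₂ = √(2×19,690×120/9.0720) = 721.73  (< 2,960 → use Q = 2,960 at tier-2 price)
TC(tier 1 (EOQ₁), Q≈716.7) = £912,333.60
TC(tier 2, Q≈2,960.0) = £907,363.20
Minimum at tier 2: £907,363.20

£907,363.20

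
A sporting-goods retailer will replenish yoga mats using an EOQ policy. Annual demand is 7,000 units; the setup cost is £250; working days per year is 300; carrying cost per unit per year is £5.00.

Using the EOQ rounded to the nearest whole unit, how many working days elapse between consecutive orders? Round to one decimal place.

Q* = √(2·D·S / H) = √(2·7,000·250 / 5) = √700,000.0 ≈ 836.66 → Q = 837 units
Days between orders = 300 / (D/Q) = 300 / 8.363 ≈ 35.871

35.9 days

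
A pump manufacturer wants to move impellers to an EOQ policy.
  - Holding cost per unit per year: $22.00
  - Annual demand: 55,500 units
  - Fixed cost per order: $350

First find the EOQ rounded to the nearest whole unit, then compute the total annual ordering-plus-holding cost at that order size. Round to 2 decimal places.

$29,235.25

EOQ = √(2DS/H) = √(2 × 55,500 × 350 / 22)
    = √(1,765,909.09) ≈ 1,328.88 → Q = 1,329 units
Orders/yr = 55,500/1,329 = 41.761; ordering cost = 41.761 × $350 = $14,616.25
Average inventory = 1,329/2 = 664.5; holding cost = 664.5 × $22 = $14,619.00
Total = $14,616.25 + $14,619.00 = $29,235.25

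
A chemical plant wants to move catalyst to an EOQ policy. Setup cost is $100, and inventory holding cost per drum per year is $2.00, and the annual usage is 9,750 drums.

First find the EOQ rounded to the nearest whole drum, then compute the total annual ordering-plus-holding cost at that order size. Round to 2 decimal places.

Q* = √(2·D·S / H) = √(2·9,750·100 / 2) = √975,000.0 ≈ 987.42 → Q = 987 drums
Orders/yr = 9,750/987 = 9.878; ordering cost = 9.878 × $100 = $987.84
Average inventory = 987/2 = 493.5; holding cost = 493.5 × $2 = $987.00
Total = $987.84 + $987.00 = $1,974.84

$1,974.84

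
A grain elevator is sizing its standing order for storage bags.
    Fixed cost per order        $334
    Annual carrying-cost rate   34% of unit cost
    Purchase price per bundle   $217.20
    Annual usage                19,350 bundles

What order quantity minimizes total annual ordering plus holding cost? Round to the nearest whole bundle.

Holding cost per bundle per year: H = 34% × $217.2 = $73.8480
2DS/H = 2·19,350·334/73.848 = 175,032.50
EOQ = √175,032.50 ≈ 418.37

418 bundles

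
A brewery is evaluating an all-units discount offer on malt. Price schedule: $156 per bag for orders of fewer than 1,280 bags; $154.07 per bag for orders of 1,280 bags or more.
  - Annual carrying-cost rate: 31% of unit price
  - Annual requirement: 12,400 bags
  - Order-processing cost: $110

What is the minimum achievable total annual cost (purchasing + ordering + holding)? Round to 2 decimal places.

$1,942,101.11

H₁ = 31%×$156 = $48.3600;  H₂ = 31%×$154.07 = $47.7617
EOQ₁ = √(2×12,400×110/48.3600) = 237.51  (< 1,280, feasible at tier 1)
EOQ₂ = √(2×12,400×110/47.7617) = 238.99  (< 1,280 → use Q = 1,280 at tier-2 price)
TC(tier 1 (EOQ₁), Q≈237.5) = $1,945,885.91
TC(tier 2, Q≈1,280.0) = $1,942,101.11
Minimum at tier 2: $1,942,101.11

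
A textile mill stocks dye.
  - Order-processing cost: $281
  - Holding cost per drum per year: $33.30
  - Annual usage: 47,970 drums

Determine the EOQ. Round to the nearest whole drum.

900 drums

Optimal lot size Q* = (2 × 47,970 × $281 / $33.3)^½ ≈ 899.77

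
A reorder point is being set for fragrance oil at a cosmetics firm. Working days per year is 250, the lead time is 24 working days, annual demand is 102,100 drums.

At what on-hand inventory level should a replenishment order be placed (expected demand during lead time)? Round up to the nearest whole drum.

9,802 drums

Daily demand d = 102,100 / 250 = 408.400 drums/day
Demand during lead time = 408.400 × 24 = 9,801.60
Reorder point = 9,801.60 → round up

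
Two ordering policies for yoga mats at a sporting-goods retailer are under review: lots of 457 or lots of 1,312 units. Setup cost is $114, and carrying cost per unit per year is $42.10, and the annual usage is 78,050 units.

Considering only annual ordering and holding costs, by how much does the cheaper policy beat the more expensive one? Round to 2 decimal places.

$5,309.73

TC(Q) = (D/Q)S + (Q/2)H
TC(457) = (78,050/457)×114 + (457/2)×42.1 = $29,089.65
TC(1,312) = (78,050/1,312)×114 + (1,312/2)×42.1 = $34,399.38
|ΔTC| = |$29,089.65 − $34,399.38| = $5,309.73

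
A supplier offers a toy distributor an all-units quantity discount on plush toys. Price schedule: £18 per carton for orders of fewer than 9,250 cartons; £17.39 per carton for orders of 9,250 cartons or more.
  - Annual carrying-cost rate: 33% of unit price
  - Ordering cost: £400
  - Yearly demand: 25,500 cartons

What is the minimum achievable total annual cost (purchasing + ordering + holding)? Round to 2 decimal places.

H₁ = 33%×£18 = £5.9400;  H₂ = 33%×£17.39 = £5.7387
EOQ₁ = √(2×25,500×400/5.9400) = 1,853.20  (< 9,250, feasible at tier 1)
EOQ₂ = √(2×25,500×400/5.7387) = 1,885.42  (< 9,250 → use Q = 9,250 at tier-2 price)
TC(tier 1 (EOQ₁), Q≈1,853.2) = £470,008.00
TC(tier 2, Q≈9,250.0) = £471,089.19
Minimum at tier 1 (EOQ₁): £470,008.00

£470,008.00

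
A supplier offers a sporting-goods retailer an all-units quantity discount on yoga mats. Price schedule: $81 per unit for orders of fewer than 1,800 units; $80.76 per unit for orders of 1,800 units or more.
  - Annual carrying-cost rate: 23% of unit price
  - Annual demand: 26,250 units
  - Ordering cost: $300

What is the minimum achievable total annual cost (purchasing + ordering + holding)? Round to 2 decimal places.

H₁ = 23%×$81 = $18.6300;  H₂ = 23%×$80.76 = $18.5748
EOQ₁ = √(2×26,250×300/18.6300) = 919.46  (< 1,800, feasible at tier 1)
EOQ₂ = √(2×26,250×300/18.5748) = 920.83  (< 1,800 → use Q = 1,800 at tier-2 price)
TC(tier 1 (EOQ₁), Q≈919.5) = $2,143,379.58
TC(tier 2, Q≈1,800.0) = $2,141,042.32
Minimum at tier 2: $2,141,042.32

$2,141,042.32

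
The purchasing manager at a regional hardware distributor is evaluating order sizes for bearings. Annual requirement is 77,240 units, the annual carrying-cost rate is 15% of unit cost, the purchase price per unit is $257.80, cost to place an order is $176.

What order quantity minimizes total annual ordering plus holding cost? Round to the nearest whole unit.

Holding cost per unit per year: H = 15% × $257.8 = $38.6700
Q* = √(2·D·S / H) = √(2·77,240·176 / 38.67) = √703,089.7 ≈ 838.50

839 units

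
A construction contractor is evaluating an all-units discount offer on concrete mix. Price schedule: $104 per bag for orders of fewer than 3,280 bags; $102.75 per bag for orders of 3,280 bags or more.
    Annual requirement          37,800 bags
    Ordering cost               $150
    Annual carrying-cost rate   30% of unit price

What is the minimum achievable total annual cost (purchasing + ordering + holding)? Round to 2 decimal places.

$3,936,231.66

H₁ = 30%×$104 = $31.2000;  H₂ = 30%×$102.75 = $30.8250
EOQ₁ = √(2×37,800×150/31.2000) = 602.88  (< 3,280, feasible at tier 1)
EOQ₂ = √(2×37,800×150/30.8250) = 606.53  (< 3,280 → use Q = 3,280 at tier-2 price)
TC(tier 1 (EOQ₁), Q≈602.9) = $3,950,009.78
TC(tier 2, Q≈3,280.0) = $3,936,231.66
Minimum at tier 2: $3,936,231.66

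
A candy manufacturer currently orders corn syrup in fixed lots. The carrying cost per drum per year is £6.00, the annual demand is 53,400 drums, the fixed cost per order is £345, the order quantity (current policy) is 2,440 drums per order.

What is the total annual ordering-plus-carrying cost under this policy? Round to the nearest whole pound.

£14,870

Orders/yr = 53,400/2,440 = 21.885; ordering cost = 21.885 × £345 = £7,550.41
Average inventory = 2,440/2 = 1220; holding cost = 1220 × £6 = £7,320.00
Total = £7,550.41 + £7,320.00 = £14,870.41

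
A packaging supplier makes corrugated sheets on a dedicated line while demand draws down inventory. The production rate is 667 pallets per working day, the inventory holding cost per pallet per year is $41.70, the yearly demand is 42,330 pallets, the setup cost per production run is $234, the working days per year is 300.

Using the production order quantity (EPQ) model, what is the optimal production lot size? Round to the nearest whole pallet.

776 pallets

Daily demand d = 42,330/300 = 141.100; p = 667; 1 − d/p = 0.78846
EPQ = √(2DS / (H(1 − d/p)))
    = √(2 × 42,330 × 234 / (41.7 × 0.78846)) ≈ 776.23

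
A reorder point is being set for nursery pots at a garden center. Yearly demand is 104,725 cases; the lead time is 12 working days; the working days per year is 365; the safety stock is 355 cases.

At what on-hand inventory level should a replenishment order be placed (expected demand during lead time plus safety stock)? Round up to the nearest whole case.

Daily demand d = 104,725 / 365 = 286.918 cases/day
Demand during lead time = 286.918 × 12 = 3,443.01
Reorder point = 3,443.01 + 355 = 3,798.01 → round up

3,799 cases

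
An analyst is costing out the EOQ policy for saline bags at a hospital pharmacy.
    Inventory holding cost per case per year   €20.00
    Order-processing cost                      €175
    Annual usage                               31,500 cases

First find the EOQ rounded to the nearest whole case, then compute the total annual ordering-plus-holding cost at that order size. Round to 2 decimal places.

€14,849.25

EOQ = √(2DS/H) = √(2 × 31,500 × 175 / 20)
    = √(551,250.00) ≈ 742.46 → Q = 742 cases
Ordering: D/Q × S = 31,500/742 × €175 = €7,429.25
Holding:  Q/2 × H = 742/2 × €20 = €7,420.00
Total = €7,429.25 + €7,420.00 = €14,849.25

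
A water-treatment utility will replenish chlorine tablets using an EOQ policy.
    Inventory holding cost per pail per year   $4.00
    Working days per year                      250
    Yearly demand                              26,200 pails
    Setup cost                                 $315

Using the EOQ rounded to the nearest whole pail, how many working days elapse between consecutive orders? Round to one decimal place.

Q* = √(2·D·S / H) = √(2·26,200·315 / 4) = √4,126,500.0 ≈ 2,031.38 → Q = 2,031 pails
Cycle time = (working days × Q)/D = (250 × 2,031) / 26,200 = 19.380 days

19.4 days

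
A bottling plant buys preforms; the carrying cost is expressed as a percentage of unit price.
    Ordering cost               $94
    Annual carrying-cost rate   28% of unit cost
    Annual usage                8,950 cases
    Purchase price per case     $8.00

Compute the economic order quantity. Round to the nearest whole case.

Holding cost per case per year: H = 28% × $8 = $2.2400
Optimal lot size Q* = (2 × 8,950 × $94 / $2.24)^½ ≈ 866.70

867 cases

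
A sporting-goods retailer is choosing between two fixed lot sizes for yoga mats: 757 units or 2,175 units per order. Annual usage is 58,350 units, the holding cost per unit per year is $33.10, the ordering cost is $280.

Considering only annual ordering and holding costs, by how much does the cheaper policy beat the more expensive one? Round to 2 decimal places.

TC(Q) = (D/Q)S + (Q/2)H
TC(757) = (58,350/757)×280 + (757/2)×33.1 = $34,110.91
TC(2,175) = (58,350/2,175)×280 + (2,175/2)×33.1 = $43,507.97
Lots of 757 are cheaper by $9,397.06.

$9,397.06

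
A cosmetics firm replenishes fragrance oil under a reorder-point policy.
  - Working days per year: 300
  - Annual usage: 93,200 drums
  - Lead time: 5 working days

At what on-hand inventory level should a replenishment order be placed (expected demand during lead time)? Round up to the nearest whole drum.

Daily demand d = 93,200 / 300 = 310.667 drums/day
Demand during lead time = 310.667 × 5 = 1,553.33
Reorder point = 1,553.33 → round up

1,554 drums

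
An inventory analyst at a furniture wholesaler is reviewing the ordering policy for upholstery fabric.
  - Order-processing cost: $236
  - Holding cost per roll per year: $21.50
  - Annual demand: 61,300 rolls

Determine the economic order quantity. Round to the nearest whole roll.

2DS/H = 2·61,300·236/21.5 = 1,345,748.84
EOQ = √1,345,748.84 ≈ 1,160.06

1,160 rolls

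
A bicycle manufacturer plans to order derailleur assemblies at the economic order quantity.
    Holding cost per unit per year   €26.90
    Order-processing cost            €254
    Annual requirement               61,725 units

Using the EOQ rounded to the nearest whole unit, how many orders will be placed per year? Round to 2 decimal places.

57.15 orders per year

2DS/H = 2·61,725·254/26.9 = 1,165,661.71
EOQ = √1,165,661.71 ≈ 1,079.66 → Q = 1,080
N = D/Q = 61,725/1,080 ≈ 57.153 orders/yr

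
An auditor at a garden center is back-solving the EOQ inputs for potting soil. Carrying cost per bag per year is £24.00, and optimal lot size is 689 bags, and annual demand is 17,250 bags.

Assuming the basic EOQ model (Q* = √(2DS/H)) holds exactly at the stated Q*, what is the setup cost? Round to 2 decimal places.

£330.24

From Q* = √(2DS/H) ⇒ Q*² = 2DS/H.
S = Q²H / (2D) = 689² × 24 / (2 × 17,250) = 330.2407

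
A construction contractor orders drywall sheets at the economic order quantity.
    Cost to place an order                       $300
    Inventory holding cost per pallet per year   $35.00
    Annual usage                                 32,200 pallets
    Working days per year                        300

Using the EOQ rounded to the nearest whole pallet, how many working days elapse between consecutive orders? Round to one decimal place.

Q* = √(2·D·S / H) = √(2·32,200·300 / 35) = √552,000.0 ≈ 742.97 → Q = 743 pallets
T = Q/D × 300 days = 743/32,200 × 300 = 6.922 days

6.9 days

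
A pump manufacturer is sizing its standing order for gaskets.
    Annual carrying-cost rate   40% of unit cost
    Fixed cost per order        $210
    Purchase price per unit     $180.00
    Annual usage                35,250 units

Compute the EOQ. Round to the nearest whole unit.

453 units

H = i·C = 0.4 × $180 = $72.0000 per unit-year
Optimal lot size Q* = (2 × 35,250 × $210 / $72)^½ ≈ 453.46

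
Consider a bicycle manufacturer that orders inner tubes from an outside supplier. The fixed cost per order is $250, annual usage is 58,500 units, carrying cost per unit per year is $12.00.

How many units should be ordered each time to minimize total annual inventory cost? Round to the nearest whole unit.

Q* = √(2·D·S / H) = √(2·58,500·250 / 12) = √2,437,500.0 ≈ 1,561.25

1,561 units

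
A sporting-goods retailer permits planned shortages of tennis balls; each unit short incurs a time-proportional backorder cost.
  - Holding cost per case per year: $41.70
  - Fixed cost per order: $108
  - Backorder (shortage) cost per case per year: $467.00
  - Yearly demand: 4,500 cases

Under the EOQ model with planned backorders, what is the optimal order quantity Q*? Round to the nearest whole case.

159 cases

Q* = √(2DS/H) · √((H + b)/b)
   = √(2 × 4,500 × 108 / 41.7) · √((41.7 + 467) / 467)
   = 152.674 × 1.0437 ≈ 159.34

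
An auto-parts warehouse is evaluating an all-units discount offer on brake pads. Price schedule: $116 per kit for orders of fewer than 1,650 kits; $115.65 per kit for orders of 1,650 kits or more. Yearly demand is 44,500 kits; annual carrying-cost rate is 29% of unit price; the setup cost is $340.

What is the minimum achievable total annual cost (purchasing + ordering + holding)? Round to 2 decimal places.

$5,183,263.96

H₁ = 29%×$116 = $33.6400;  H₂ = 29%×$115.65 = $33.5385
EOQ₁ = √(2×44,500×340/33.6400) = 948.43  (< 1,650, feasible at tier 1)
EOQ₂ = √(2×44,500×340/33.5385) = 949.87  (< 1,650 → use Q = 1,650 at tier-2 price)
TC(tier 1 (EOQ₁), Q≈948.4) = $5,193,905.27
TC(tier 2, Q≈1,650.0) = $5,183,263.96
Minimum at tier 2: $5,183,263.96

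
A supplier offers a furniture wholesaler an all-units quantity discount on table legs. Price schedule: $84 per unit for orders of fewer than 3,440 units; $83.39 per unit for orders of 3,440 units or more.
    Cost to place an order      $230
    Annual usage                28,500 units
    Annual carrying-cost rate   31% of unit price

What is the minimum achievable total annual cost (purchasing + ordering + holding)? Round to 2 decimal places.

$2,412,476.59

H₁ = 31%×$84 = $26.0400;  H₂ = 31%×$83.39 = $25.8509
EOQ₁ = √(2×28,500×230/26.0400) = 709.55  (< 3,440, feasible at tier 1)
EOQ₂ = √(2×28,500×230/25.8509) = 712.14  (< 3,440 → use Q = 3,440 at tier-2 price)
TC(tier 1 (EOQ₁), Q≈709.5) = $2,412,476.59
TC(tier 2, Q≈3,440.0) = $2,422,984.07
Minimum at tier 1 (EOQ₁): $2,412,476.59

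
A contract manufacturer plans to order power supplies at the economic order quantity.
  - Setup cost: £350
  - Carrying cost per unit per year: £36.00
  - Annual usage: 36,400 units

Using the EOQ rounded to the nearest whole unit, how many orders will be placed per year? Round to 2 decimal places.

43.28 orders per year

2DS/H = 2·36,400·350/36 = 707,777.78
EOQ = √707,777.78 ≈ 841.30 → Q = 841
N = D/Q = 36,400/841 ≈ 43.282 orders/yr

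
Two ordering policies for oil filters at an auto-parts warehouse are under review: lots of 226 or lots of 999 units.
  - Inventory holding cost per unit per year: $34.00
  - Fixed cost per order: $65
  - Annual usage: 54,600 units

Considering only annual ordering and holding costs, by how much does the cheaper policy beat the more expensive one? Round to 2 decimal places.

$990.01

TC(Q) = (D/Q)S + (Q/2)H
TC(226) = (54,600/226)×65 + (226/2)×34 = $19,545.54
TC(999) = (54,600/999)×65 + (999/2)×34 = $20,535.55
|ΔTC| = |$19,545.54 − $20,535.55| = $990.01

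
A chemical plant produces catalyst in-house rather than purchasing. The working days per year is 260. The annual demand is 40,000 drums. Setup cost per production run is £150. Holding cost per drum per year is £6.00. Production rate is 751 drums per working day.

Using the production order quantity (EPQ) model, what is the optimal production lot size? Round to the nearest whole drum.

1,586 drums

Daily demand d = 40,000/260 = 153.846; p = 751; 1 − d/p = 0.79514
EPQ = √(2DS / (H(1 − d/p)))
    = √(2 × 40,000 × 150 / (6 × 0.79514)) ≈ 1,585.96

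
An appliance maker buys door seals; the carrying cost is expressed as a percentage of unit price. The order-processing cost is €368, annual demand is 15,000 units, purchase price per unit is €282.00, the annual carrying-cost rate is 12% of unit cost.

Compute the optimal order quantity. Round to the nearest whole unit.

571 units

Holding cost per unit per year: H = 12% × €282 = €33.8400
2DS/H = 2·15,000·368/33.84 = 326,241.13
EOQ = √326,241.13 ≈ 571.18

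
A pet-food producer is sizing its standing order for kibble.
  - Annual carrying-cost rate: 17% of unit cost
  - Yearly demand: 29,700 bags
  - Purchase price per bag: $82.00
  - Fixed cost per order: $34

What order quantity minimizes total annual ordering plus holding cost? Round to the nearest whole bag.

381 bags

Carrying cost H = $82 × 17% = $13.9400/bag/yr
Q* = √(2·D·S / H) = √(2·29,700·34 / 13.94) = √144,878.0 ≈ 380.63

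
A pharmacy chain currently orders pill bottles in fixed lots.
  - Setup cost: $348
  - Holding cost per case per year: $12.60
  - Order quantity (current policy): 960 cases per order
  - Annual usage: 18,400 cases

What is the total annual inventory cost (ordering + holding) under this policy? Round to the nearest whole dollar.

$12,718

Ordering: D/Q × S = 18,400/960 × $348 = $6,670.00
Holding:  Q/2 × H = 960/2 × $12.6 = $6,048.00
Total = $6,670.00 + $6,048.00 = $12,718.00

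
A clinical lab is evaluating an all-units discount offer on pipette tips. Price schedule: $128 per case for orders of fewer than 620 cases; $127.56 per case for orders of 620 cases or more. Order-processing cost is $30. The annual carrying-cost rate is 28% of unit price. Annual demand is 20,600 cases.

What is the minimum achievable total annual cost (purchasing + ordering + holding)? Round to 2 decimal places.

$2,639,804.98

H₁ = 28%×$128 = $35.8400;  H₂ = 28%×$127.56 = $35.7168
EOQ₁ = √(2×20,600×30/35.8400) = 185.71  (< 620, feasible at tier 1)
EOQ₂ = √(2×20,600×30/35.7168) = 186.03  (< 620 → use Q = 620 at tier-2 price)
TC(tier 1 (EOQ₁), Q≈185.7) = $2,643,455.69
TC(tier 2, Q≈620.0) = $2,639,804.98
Minimum at tier 2: $2,639,804.98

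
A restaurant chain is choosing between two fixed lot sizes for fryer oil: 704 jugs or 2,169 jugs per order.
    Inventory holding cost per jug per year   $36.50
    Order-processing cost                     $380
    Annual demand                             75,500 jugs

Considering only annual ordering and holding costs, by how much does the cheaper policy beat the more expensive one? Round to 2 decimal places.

$789.30

For each Q, cost = (D/Q)·S + (Q/2)·H.
TC(704) = (75,500/704)×380 + (704/2)×36.5 = $53,600.84
TC(2,169) = (75,500/2,169)×380 + (2,169/2)×36.5 = $52,811.54
|ΔTC| = |$53,600.84 − $52,811.54| = $789.30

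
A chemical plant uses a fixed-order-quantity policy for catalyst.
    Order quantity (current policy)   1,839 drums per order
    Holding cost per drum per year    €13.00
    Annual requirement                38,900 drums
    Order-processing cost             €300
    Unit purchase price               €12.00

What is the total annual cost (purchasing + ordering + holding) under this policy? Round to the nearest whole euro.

Orders/yr = 38,900/1,839 = 21.153; ordering cost = 21.153 × €300 = €6,345.84
Average inventory = 1,839/2 = 919.5; holding cost = 919.5 × €13 = €11,953.50
Purchase cost = D·C = 38,900 × 12 = €466,800.00
Total = €6,345.84 + €11,953.50 + €466,800.00 = €485,099.34

€485,099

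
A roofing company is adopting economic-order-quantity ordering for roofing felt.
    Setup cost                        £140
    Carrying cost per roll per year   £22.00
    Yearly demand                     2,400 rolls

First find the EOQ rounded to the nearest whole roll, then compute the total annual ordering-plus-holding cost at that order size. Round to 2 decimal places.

2DS/H = 2·2,400·140/22 = 30,545.45
EOQ = √30,545.45 ≈ 174.77 → Q = 175 rolls
Ordering: D/Q × S = 2,400/175 × £140 = £1,920.00
Holding:  Q/2 × H = 175/2 × £22 = £1,925.00
Total = £1,920.00 + £1,925.00 = £3,845.00

£3,845.00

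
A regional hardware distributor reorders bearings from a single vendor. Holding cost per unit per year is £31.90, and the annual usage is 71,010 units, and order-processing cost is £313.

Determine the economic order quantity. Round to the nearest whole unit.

1,180 units

EOQ = √(2DS/H) = √(2 × 71,010 × 313 / 31.9)
    = √(1,393,487.77) ≈ 1,180.46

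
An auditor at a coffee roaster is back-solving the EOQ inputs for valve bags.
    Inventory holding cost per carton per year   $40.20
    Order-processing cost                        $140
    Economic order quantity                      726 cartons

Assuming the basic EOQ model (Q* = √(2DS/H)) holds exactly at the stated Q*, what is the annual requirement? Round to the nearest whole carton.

From Q* = √(2DS/H) ⇒ Q*² = 2DS/H.
D = Q²H / (2S) = 726² × 40.2 / (2 × 140) = 75,673.05

75,673 cartons per year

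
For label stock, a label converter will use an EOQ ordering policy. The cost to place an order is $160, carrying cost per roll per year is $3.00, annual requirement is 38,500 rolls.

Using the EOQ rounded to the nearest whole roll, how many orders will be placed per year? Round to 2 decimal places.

2DS/H = 2·38,500·160/3 = 4,106,666.67
EOQ = √4,106,666.67 ≈ 2,026.49 → Q = 2,026
Orders per year = D/Q = 38,500 / 2,026 = 19.003

19.00 orders per year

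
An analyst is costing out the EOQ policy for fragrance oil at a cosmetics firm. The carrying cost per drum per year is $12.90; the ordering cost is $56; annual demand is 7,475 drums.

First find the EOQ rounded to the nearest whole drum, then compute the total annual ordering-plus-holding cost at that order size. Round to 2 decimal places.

EOQ = √(2DS/H) = √(2 × 7,475 × 56 / 12.9)
    = √(64,899.22) ≈ 254.75 → Q = 255 drums
Orders/yr = 7,475/255 = 29.314; ordering cost = 29.314 × $56 = $1,641.57
Average inventory = 255/2 = 127.5; holding cost = 127.5 × $12.9 = $1,644.75
Total = $1,641.57 + $1,644.75 = $3,286.32

$3,286.32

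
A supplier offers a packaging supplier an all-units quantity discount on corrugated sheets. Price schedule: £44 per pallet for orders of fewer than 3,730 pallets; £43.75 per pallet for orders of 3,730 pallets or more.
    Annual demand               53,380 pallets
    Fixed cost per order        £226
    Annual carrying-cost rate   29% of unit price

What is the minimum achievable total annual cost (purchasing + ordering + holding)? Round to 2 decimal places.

H₁ = 29%×£44 = £12.7600;  H₂ = 29%×£43.75 = £12.6875
EOQ₁ = √(2×53,380×226/12.7600) = 1,375.10  (< 3,730, feasible at tier 1)
EOQ₂ = √(2×53,380×226/12.6875) = 1,379.02  (< 3,730 → use Q = 3,730 at tier-2 price)
TC(tier 1 (EOQ₁), Q≈1,375.1) = £2,366,266.23
TC(tier 2, Q≈3,730.0) = £2,362,271.47
Minimum at tier 2: £2,362,271.47

£2,362,271.47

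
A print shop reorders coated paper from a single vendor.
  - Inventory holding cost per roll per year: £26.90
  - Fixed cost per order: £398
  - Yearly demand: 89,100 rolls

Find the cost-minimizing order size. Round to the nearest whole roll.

Q* = √(2·D·S / H) = √(2·89,100·398 / 26.9) = √2,636,565.1 ≈ 1,623.75

1,624 rolls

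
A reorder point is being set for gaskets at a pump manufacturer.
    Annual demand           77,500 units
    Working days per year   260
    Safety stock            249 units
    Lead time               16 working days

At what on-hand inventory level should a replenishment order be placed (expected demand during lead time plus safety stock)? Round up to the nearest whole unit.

Daily demand d = 77,500 / 260 = 298.077 units/day
Demand during lead time = 298.077 × 16 = 4,769.23
Reorder point = 4,769.23 + 249 = 5,018.23 → round up

5,019 units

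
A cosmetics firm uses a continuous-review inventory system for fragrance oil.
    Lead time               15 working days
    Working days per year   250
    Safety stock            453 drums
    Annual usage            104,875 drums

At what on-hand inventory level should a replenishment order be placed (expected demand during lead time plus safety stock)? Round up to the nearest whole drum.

Daily demand d = 104,875 / 250 = 419.500 drums/day
Demand during lead time = 419.500 × 15 = 6,292.50
Reorder point = 6,292.50 + 453 = 6,745.50 → round up

6,746 drums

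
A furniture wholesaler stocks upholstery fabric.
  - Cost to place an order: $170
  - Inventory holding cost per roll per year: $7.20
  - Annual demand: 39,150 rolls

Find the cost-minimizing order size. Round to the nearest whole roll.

1,360 rolls

EOQ = √(2DS/H) = √(2 × 39,150 × 170 / 7.2)
    = √(1,848,750.00) ≈ 1,359.69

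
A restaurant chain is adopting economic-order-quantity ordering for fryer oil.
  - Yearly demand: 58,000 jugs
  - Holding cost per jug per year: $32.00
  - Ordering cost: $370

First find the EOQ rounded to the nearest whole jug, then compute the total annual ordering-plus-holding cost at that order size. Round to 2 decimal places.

Q* = √(2·D·S / H) = √(2·58,000·370 / 32) = √1,341,250.0 ≈ 1,158.12 → Q = 1,158 jugs
Orders/yr = 58,000/1,158 = 50.086; ordering cost = 50.086 × $370 = $18,531.95
Average inventory = 1,158/2 = 579; holding cost = 579 × $32 = $18,528.00
Total = $18,531.95 + $18,528.00 = $37,059.95

$37,059.95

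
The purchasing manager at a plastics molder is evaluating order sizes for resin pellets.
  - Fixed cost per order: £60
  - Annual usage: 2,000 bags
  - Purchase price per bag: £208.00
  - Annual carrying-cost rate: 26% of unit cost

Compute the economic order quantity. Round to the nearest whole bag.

67 bags

Carrying cost H = £208 × 26% = £54.0800/bag/yr
2DS/H = 2·2,000·60/54.08 = 4,437.87
EOQ = √4,437.87 ≈ 66.62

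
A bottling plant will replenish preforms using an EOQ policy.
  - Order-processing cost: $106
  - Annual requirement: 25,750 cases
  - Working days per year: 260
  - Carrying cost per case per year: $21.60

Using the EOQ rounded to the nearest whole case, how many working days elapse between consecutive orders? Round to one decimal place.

5.1 days

Optimal lot size Q* = (2 × 25,750 × $106 / $21.6)^½ ≈ 502.72 → Q = 503 cases
Days between orders = 260 / (D/Q) = 260 / 51.193 ≈ 5.079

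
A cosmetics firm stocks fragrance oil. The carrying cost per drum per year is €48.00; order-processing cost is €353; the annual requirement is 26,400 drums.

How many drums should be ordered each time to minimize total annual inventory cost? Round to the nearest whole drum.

Q* = √(2·D·S / H) = √(2·26,400·353 / 48) = √388,300.0 ≈ 623.14

623 drums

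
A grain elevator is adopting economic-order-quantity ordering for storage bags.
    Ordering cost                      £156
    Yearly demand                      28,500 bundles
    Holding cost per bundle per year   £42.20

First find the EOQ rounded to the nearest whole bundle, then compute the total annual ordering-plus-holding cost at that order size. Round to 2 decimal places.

£19,371.17

Q* = √(2·D·S / H) = √(2·28,500·156 / 42.2) = √210,710.9 ≈ 459.03 → Q = 459 bundles
Orders/yr = 28,500/459 = 62.092; ordering cost = 62.092 × £156 = £9,686.27
Average inventory = 459/2 = 229.5; holding cost = 229.5 × £42.2 = £9,684.90
Total = £9,686.27 + £9,684.90 = £19,371.17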